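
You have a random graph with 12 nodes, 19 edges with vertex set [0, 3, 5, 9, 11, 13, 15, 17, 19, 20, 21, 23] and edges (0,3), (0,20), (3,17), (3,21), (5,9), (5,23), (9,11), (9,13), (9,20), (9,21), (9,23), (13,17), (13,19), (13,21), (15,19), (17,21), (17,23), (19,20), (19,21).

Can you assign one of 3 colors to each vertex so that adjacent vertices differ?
Yes, G is 3-colorable

A valid 3-coloring: color 1: [0, 9, 17, 19]; color 2: [5, 11, 15, 20, 21]; color 3: [3, 13, 23].
(χ(G) = 3 ≤ 3.)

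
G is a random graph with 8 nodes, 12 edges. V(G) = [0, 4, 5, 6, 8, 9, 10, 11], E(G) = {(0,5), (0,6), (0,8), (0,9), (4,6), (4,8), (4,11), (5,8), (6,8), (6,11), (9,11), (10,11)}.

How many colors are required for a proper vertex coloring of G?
Clique number ω(G) = 3 (lower bound: χ ≥ ω).
The clique on [0, 5, 8] has size 3, forcing χ ≥ 3, and the coloring below uses 3 colors, so χ(G) = 3.
A valid 3-coloring: color 1: [0, 4, 10]; color 2: [5, 6, 9]; color 3: [8, 11].

χ(G) = 3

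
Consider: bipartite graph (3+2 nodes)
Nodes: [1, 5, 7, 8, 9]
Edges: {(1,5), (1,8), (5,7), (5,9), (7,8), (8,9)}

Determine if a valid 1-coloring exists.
No, G is not 1-colorable

Edge (8,9) forces its endpoints to differ, so 1 color is not enough.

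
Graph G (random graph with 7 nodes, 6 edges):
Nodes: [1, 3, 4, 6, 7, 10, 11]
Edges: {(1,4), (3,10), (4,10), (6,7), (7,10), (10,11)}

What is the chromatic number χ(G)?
Clique number ω(G) = 2 (lower bound: χ ≥ ω).
The graph is bipartite (no odd cycle), so 2 colors suffice: χ(G) = 2.
A valid 2-coloring: color 1: [1, 6, 10]; color 2: [3, 4, 7, 11].

χ(G) = 2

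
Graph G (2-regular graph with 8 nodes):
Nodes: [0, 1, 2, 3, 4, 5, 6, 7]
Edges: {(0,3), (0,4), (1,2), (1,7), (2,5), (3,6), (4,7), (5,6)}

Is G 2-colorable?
A valid 2-coloring: color 1: [0, 2, 6, 7]; color 2: [1, 3, 4, 5].
(χ(G) = 2 ≤ 2.)

Yes, G is 2-colorable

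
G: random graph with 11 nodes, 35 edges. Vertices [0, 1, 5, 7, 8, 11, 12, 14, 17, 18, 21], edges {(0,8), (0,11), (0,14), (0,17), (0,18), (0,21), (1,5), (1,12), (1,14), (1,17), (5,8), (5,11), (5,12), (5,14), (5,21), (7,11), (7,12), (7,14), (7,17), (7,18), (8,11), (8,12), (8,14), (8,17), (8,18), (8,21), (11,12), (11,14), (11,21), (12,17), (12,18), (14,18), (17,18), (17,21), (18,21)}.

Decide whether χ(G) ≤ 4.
The clique on vertices [0, 8, 17, 18, 21] has size 5 > 4, so it alone needs 5 colors.

No, G is not 4-colorable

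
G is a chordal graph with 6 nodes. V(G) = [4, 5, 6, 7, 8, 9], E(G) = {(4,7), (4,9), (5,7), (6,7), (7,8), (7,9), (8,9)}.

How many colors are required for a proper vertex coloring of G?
Clique number ω(G) = 3 (lower bound: χ ≥ ω).
The clique on [7, 8, 9] has size 3, forcing χ ≥ 3, and the coloring below uses 3 colors, so χ(G) = 3.
A valid 3-coloring: color 1: [7]; color 2: [5, 6, 9]; color 3: [4, 8].

χ(G) = 3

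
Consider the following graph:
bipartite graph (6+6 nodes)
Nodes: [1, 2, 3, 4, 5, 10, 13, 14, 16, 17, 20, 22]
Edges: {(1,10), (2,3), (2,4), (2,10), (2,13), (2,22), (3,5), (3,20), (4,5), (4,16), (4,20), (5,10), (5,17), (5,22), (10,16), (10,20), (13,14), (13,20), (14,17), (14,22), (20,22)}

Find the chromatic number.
χ(G) = 2

Clique number ω(G) = 2 (lower bound: χ ≥ ω).
The graph is bipartite (no odd cycle), so 2 colors suffice: χ(G) = 2.
A valid 2-coloring: color 1: [1, 2, 5, 14, 16, 20]; color 2: [3, 4, 10, 13, 17, 22].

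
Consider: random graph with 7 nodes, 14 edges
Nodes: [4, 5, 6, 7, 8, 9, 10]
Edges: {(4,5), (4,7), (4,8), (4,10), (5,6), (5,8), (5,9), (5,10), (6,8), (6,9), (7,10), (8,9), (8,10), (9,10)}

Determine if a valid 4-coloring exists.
Yes, G is 4-colorable

A valid 4-coloring: color 1: [5, 7]; color 2: [6, 10]; color 3: [8]; color 4: [4, 9].
(χ(G) = 4 ≤ 4.)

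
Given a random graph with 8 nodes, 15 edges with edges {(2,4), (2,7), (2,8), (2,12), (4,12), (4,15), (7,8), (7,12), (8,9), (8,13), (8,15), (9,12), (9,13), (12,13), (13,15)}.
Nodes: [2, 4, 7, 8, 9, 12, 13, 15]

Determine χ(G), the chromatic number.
Clique number ω(G) = 3 (lower bound: χ ≥ ω).
The clique on [2, 7, 8] has size 3, forcing χ ≥ 3, and the coloring below uses 3 colors, so χ(G) = 3.
A valid 3-coloring: color 1: [8, 12]; color 2: [2, 9, 15]; color 3: [4, 7, 13].

χ(G) = 3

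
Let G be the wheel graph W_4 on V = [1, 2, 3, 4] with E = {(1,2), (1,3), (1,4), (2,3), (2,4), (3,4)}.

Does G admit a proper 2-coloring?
The clique on vertices [1, 2, 3, 4] has size 4 > 2, so it alone needs 4 colors.

No, G is not 2-colorable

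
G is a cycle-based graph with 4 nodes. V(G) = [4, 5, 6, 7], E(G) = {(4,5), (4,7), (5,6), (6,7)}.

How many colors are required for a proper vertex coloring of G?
χ(G) = 2

Clique number ω(G) = 2 (lower bound: χ ≥ ω).
The graph is bipartite (no odd cycle), so 2 colors suffice: χ(G) = 2.
A valid 2-coloring: color 1: [5, 7]; color 2: [4, 6].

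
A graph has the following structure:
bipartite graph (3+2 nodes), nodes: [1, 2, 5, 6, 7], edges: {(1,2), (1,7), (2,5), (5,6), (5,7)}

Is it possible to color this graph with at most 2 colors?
Yes, G is 2-colorable

A valid 2-coloring: color 1: [1, 5]; color 2: [2, 6, 7].
(χ(G) = 2 ≤ 2.)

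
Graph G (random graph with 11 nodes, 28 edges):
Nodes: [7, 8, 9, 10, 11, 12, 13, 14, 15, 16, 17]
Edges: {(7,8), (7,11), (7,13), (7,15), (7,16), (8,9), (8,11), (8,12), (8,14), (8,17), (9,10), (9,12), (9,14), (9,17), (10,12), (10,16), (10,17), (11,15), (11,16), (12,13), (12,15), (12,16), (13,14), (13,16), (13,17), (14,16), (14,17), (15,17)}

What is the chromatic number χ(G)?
Clique number ω(G) = 4 (lower bound: χ ≥ ω).
The clique on [8, 9, 14, 17] has size 4, forcing χ ≥ 4, and the coloring below uses 4 colors, so χ(G) = 4.
A valid 4-coloring: color 1: [7, 12, 17]; color 2: [8, 15, 16]; color 3: [9, 11, 13]; color 4: [10, 14].

χ(G) = 4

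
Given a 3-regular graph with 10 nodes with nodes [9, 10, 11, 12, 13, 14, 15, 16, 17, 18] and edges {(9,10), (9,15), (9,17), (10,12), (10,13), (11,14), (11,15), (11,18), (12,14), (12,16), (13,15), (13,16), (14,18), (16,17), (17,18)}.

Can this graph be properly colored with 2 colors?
The clique on vertices [11, 14, 18] has size 3 > 2, so it alone needs 3 colors.

No, G is not 2-colorable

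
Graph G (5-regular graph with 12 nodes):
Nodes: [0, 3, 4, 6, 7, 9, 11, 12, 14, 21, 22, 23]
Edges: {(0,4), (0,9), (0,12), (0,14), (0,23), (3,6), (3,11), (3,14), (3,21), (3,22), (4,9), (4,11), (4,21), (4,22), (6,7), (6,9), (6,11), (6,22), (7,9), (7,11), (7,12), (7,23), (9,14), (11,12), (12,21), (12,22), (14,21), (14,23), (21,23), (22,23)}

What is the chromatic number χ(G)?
χ(G) = 4

Clique number ω(G) = 3 (lower bound: χ ≥ ω).
Suppose a proper 3-coloring c exists. The clique [0, 4, 9] takes 3 distinct colors; by symmetry let c(0) = 1, c(4) = 2, c(9) = 3.
- Vertex 14: neighbors [0, 9] already have colors [1, 3] ⇒ c(14) = 2.
- Vertex 23: neighbors [0, 14] already have colors [1, 2] ⇒ c(23) = 3.
- Vertex 22: neighbors [4, 23] already have colors [2, 3] ⇒ c(22) = 1.
- Vertex 3: neighbors [22, 14] already have colors [1, 2] ⇒ c(3) = 3.
- Vertex 11: neighbors [4, 3] already have colors [2, 3] ⇒ c(11) = 1.
- Vertex 7: neighbors [11, 9] already have colors [1, 3] ⇒ c(7) = 2.
- Vertex 6: neighbors [11, 7, 3] already have colors [1, 2, 3] — all 3 colors blocked. Contradiction.
The forced assignments end in a contradiction, so G has no proper 3-coloring (χ ≥ 4).
The coloring below uses 4 colors, so χ(G) = 4.
A valid 4-coloring: color 1: [4, 7, 14]; color 2: [0, 11, 21, 22]; color 3: [3, 9, 12, 23]; color 4: [6].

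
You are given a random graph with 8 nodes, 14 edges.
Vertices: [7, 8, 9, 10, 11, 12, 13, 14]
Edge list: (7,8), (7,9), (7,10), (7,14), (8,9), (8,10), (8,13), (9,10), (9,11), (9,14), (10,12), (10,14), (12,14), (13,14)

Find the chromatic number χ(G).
Clique number ω(G) = 4 (lower bound: χ ≥ ω).
The clique on [7, 8, 9, 10] has size 4, forcing χ ≥ 4, and the coloring below uses 4 colors, so χ(G) = 4.
A valid 4-coloring: color 1: [8, 11, 14]; color 2: [10, 13]; color 3: [9, 12]; color 4: [7].

χ(G) = 4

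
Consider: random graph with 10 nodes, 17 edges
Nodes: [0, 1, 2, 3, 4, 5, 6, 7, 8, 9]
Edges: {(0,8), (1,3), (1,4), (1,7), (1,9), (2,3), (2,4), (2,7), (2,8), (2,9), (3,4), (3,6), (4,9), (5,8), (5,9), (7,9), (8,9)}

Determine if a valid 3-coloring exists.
Yes, G is 3-colorable

A valid 3-coloring: color 1: [0, 3, 9]; color 2: [1, 2, 5, 6]; color 3: [4, 7, 8].
(χ(G) = 3 ≤ 3.)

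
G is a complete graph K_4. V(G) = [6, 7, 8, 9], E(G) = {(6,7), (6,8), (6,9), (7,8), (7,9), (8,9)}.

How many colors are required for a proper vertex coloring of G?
Clique number ω(G) = 4 (lower bound: χ ≥ ω).
The clique on [6, 7, 8, 9] has size 4, forcing χ ≥ 4, and the coloring below uses 4 colors, so χ(G) = 4.
A valid 4-coloring: color 1: [9]; color 2: [6]; color 3: [8]; color 4: [7].

χ(G) = 4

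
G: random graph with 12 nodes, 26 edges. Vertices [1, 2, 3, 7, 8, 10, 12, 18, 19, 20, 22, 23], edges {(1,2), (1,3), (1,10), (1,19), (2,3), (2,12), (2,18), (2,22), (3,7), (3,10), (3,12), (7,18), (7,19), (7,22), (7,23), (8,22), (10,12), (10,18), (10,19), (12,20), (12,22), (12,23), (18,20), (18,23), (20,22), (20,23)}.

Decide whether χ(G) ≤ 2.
The clique on vertices [1, 2, 3] has size 3 > 2, so it alone needs 3 colors.

No, G is not 2-colorable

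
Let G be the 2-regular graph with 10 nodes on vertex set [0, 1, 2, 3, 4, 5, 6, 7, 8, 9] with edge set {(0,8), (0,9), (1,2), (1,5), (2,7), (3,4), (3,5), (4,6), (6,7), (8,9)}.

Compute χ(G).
Clique number ω(G) = 3 (lower bound: χ ≥ ω).
The clique on [0, 8, 9] has size 3, forcing χ ≥ 3, and the coloring below uses 3 colors, so χ(G) = 3.
A valid 3-coloring: color 1: [4, 5, 7, 9]; color 2: [1, 3, 6, 8]; color 3: [0, 2].

χ(G) = 3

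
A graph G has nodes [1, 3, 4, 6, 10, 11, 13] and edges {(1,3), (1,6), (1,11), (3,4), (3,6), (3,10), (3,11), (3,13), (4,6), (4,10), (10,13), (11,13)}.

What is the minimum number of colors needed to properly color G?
χ(G) = 3

Clique number ω(G) = 3 (lower bound: χ ≥ ω).
The clique on [1, 3, 11] has size 3, forcing χ ≥ 3, and the coloring below uses 3 colors, so χ(G) = 3.
A valid 3-coloring: color 1: [3]; color 2: [1, 4, 13]; color 3: [6, 10, 11].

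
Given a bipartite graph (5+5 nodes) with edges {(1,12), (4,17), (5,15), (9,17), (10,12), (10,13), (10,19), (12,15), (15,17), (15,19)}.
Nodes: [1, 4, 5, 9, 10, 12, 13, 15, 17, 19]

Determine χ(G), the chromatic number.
Clique number ω(G) = 2 (lower bound: χ ≥ ω).
The graph is bipartite (no odd cycle), so 2 colors suffice: χ(G) = 2.
A valid 2-coloring: color 1: [1, 4, 9, 10, 15]; color 2: [5, 12, 13, 17, 19].

χ(G) = 2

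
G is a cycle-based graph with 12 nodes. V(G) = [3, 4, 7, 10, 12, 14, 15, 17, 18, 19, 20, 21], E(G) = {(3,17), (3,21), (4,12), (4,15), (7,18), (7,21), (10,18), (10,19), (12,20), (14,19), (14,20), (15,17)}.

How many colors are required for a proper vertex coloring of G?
χ(G) = 2

Clique number ω(G) = 2 (lower bound: χ ≥ ω).
The graph is bipartite (no odd cycle), so 2 colors suffice: χ(G) = 2.
A valid 2-coloring: color 1: [4, 17, 18, 19, 20, 21]; color 2: [3, 7, 10, 12, 14, 15].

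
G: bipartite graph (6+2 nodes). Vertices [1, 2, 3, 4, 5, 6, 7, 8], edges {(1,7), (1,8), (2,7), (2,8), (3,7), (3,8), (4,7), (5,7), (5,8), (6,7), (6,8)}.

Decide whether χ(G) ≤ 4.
Yes, G is 4-colorable

A valid 4-coloring: color 1: [7, 8]; color 2: [1, 2, 3, 4, 5, 6].
(χ(G) = 2 ≤ 4.)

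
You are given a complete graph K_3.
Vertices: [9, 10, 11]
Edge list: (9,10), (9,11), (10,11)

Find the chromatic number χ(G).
Clique number ω(G) = 3 (lower bound: χ ≥ ω).
The clique on [9, 10, 11] has size 3, forcing χ ≥ 3, and the coloring below uses 3 colors, so χ(G) = 3.
A valid 3-coloring: color 1: [10]; color 2: [11]; color 3: [9].

χ(G) = 3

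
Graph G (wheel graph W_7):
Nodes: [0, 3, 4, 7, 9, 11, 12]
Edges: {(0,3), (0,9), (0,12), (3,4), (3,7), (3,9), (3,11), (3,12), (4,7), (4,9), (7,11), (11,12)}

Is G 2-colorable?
No, G is not 2-colorable

The clique on vertices [0, 3, 9] has size 3 > 2, so it alone needs 3 colors.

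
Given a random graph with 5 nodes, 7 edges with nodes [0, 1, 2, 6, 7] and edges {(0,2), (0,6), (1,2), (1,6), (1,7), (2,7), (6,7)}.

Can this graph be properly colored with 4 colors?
A valid 4-coloring: color 1: [2, 6]; color 2: [0, 7]; color 3: [1].
(χ(G) = 3 ≤ 4.)

Yes, G is 4-colorable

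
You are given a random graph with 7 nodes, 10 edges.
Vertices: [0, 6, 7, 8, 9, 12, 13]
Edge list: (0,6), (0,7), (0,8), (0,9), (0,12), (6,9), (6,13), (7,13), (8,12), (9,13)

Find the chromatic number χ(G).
χ(G) = 3

Clique number ω(G) = 3 (lower bound: χ ≥ ω).
The clique on [0, 8, 12] has size 3, forcing χ ≥ 3, and the coloring below uses 3 colors, so χ(G) = 3.
A valid 3-coloring: color 1: [0, 13]; color 2: [6, 7, 12]; color 3: [8, 9].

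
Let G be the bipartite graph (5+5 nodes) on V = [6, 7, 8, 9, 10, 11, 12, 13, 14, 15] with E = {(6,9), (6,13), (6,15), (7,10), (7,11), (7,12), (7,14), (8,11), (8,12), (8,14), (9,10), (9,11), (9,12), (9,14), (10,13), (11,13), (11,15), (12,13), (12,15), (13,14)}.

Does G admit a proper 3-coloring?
Yes, G is 3-colorable

A valid 3-coloring: color 1: [7, 8, 9, 13, 15]; color 2: [6, 10, 11, 12, 14].
(χ(G) = 2 ≤ 3.)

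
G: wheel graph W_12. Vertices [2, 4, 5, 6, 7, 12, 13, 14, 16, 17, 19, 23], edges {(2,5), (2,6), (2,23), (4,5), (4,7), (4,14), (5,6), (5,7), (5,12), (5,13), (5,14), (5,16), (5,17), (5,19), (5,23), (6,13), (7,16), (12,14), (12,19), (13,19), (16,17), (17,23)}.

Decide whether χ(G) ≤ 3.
No, G is not 3-colorable

Odd cycle [2, 23, 17, 16, 7, 4, 14, 12, 19, 13, 6] needs 3 colors (χ ≥ 3).
Vertex 5 is adjacent to every vertex of [2, 4, 6, 7, 12, 13, 14, 16, 17, 19, 23], which already need 3 colors among themselves, so 5 needs a new color (χ ≥ 4).
Hence χ(G) ≥ 4 > 3, so no proper 3-coloring exists.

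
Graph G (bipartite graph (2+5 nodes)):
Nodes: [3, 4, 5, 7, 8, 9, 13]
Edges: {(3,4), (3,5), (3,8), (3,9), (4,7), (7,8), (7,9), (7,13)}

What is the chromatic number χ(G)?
Clique number ω(G) = 2 (lower bound: χ ≥ ω).
The graph is bipartite (no odd cycle), so 2 colors suffice: χ(G) = 2.
A valid 2-coloring: color 1: [3, 7]; color 2: [4, 5, 8, 9, 13].

χ(G) = 2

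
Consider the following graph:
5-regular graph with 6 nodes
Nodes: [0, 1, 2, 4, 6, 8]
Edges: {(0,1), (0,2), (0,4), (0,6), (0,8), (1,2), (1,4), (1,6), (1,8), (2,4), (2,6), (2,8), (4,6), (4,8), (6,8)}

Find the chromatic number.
Clique number ω(G) = 6 (lower bound: χ ≥ ω).
The clique on [0, 1, 2, 4, 6, 8] has size 6, forcing χ ≥ 6, and the coloring below uses 6 colors, so χ(G) = 6.
A valid 6-coloring: color 1: [0]; color 2: [2]; color 3: [1]; color 4: [8]; color 5: [6]; color 6: [4].

χ(G) = 6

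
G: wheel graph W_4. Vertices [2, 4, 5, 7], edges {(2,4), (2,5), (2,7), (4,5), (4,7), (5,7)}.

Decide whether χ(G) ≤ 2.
The clique on vertices [2, 4, 5, 7] has size 4 > 2, so it alone needs 4 colors.

No, G is not 2-colorable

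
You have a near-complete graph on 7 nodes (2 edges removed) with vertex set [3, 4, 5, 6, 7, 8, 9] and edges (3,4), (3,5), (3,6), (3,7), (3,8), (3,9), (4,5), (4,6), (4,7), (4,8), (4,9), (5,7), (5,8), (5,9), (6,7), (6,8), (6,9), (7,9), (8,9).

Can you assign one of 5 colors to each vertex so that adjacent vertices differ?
A valid 5-coloring: color 1: [4]; color 2: [9]; color 3: [3]; color 4: [5, 6]; color 5: [7, 8].
(χ(G) = 5 ≤ 5.)

Yes, G is 5-colorable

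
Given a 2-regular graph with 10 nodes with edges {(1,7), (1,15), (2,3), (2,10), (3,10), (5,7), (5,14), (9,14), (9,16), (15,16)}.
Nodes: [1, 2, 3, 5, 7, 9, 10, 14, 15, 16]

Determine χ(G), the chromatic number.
Clique number ω(G) = 3 (lower bound: χ ≥ ω).
The clique on [2, 3, 10] has size 3, forcing χ ≥ 3, and the coloring below uses 3 colors, so χ(G) = 3.
A valid 3-coloring: color 1: [2, 5, 9, 15]; color 2: [7, 10, 14, 16]; color 3: [1, 3].

χ(G) = 3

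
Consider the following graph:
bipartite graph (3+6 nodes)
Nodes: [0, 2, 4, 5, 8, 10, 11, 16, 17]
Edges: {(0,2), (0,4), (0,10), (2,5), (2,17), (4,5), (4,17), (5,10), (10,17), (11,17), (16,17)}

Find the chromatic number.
χ(G) = 2

Clique number ω(G) = 2 (lower bound: χ ≥ ω).
The graph is bipartite (no odd cycle), so 2 colors suffice: χ(G) = 2.
A valid 2-coloring: color 1: [0, 5, 8, 17]; color 2: [2, 4, 10, 11, 16].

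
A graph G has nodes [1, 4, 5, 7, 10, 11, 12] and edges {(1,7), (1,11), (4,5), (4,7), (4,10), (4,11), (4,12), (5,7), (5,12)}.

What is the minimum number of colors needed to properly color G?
Clique number ω(G) = 3 (lower bound: χ ≥ ω).
The clique on [4, 5, 12] has size 3, forcing χ ≥ 3, and the coloring below uses 3 colors, so χ(G) = 3.
A valid 3-coloring: color 1: [1, 4]; color 2: [5, 10, 11]; color 3: [7, 12].

χ(G) = 3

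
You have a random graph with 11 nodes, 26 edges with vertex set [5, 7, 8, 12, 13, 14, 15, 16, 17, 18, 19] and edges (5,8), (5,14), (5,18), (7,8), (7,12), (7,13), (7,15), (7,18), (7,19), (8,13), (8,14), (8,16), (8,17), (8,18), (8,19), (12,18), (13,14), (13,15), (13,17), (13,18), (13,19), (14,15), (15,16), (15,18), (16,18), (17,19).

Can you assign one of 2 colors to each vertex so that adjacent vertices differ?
The clique on vertices [8, 13, 17, 19] has size 4 > 2, so it alone needs 4 colors.

No, G is not 2-colorable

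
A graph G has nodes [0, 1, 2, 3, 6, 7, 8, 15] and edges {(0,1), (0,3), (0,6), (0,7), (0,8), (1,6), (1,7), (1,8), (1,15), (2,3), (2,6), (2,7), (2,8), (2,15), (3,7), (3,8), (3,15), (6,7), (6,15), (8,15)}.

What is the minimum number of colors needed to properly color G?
χ(G) = 4

Clique number ω(G) = 4 (lower bound: χ ≥ ω).
The clique on [0, 1, 6, 7] has size 4, forcing χ ≥ 4, and the coloring below uses 4 colors, so χ(G) = 4.
A valid 4-coloring: color 1: [6, 8]; color 2: [0, 2]; color 3: [1, 3]; color 4: [7, 15].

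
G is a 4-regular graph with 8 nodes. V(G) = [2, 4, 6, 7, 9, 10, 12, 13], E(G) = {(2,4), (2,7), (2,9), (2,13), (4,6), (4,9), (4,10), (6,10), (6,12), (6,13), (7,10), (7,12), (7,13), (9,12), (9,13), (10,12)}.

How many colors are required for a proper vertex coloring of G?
χ(G) = 3

Clique number ω(G) = 3 (lower bound: χ ≥ ω).
The clique on [2, 4, 9] has size 3, forcing χ ≥ 3, and the coloring below uses 3 colors, so χ(G) = 3.
A valid 3-coloring: color 1: [6, 7, 9]; color 2: [4, 12, 13]; color 3: [2, 10].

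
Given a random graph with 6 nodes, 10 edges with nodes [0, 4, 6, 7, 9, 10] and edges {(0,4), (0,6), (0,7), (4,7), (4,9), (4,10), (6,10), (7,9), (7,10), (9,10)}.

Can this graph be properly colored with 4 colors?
A valid 4-coloring: color 1: [4, 6]; color 2: [7]; color 3: [0, 10]; color 4: [9].
(χ(G) = 4 ≤ 4.)

Yes, G is 4-colorable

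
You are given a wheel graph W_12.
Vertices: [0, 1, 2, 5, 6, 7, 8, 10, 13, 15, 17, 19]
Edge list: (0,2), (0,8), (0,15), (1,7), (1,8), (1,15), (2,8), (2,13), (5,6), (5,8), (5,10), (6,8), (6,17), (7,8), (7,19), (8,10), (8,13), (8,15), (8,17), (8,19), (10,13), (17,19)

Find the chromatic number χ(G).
χ(G) = 4

Clique number ω(G) = 3 (lower bound: χ ≥ ω).
Odd cycle [19, 17, 6, 5, 10, 13, 2, 0, 15, 1, 7] needs 3 colors (χ ≥ 3).
Vertex 8 is adjacent to every vertex of [0, 1, 2, 5, 6, 7, 10, 13, 15, 17, 19], which already need 3 colors among themselves, so 8 needs a new color (χ ≥ 4).
The coloring below uses 4 colors, so χ(G) = 4.
A valid 4-coloring: color 1: [8]; color 2: [1, 2, 6, 10, 19]; color 3: [0, 5, 7, 13, 17]; color 4: [15].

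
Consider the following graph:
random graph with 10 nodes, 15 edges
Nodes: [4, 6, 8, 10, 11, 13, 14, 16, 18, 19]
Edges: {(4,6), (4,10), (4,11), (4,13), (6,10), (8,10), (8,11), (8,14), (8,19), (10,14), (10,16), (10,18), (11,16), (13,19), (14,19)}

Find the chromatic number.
Clique number ω(G) = 3 (lower bound: χ ≥ ω).
The clique on [8, 14, 19] has size 3, forcing χ ≥ 3, and the coloring below uses 3 colors, so χ(G) = 3.
A valid 3-coloring: color 1: [10, 11, 19]; color 2: [4, 8, 16, 18]; color 3: [6, 13, 14].

χ(G) = 3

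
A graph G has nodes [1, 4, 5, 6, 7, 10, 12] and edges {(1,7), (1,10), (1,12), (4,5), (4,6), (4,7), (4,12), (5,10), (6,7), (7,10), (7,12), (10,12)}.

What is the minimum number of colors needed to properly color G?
χ(G) = 4

Clique number ω(G) = 4 (lower bound: χ ≥ ω).
The clique on [1, 7, 10, 12] has size 4, forcing χ ≥ 4, and the coloring below uses 4 colors, so χ(G) = 4.
A valid 4-coloring: color 1: [5, 7]; color 2: [6, 12]; color 3: [4, 10]; color 4: [1].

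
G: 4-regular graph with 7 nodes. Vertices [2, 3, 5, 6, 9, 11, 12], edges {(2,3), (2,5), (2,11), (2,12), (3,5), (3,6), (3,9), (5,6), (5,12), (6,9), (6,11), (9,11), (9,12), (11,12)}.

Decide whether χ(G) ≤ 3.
No, G is not 3-colorable

Suppose a proper 3-coloring c exists. The clique [2, 3, 5] takes 3 distinct colors; by symmetry let c(2) = 1, c(3) = 2, c(5) = 3.
- Vertex 6: neighbors [3, 5] already have colors [2, 3] ⇒ c(6) = 1.
- Vertex 9: neighbors [6, 3] already have colors [1, 2] ⇒ c(9) = 3.
- Vertex 11: neighbors [2, 9] already have colors [1, 3] ⇒ c(11) = 2.
- Vertex 12: neighbors [2, 11, 5] already have colors [1, 2, 3] — all 3 colors blocked. Contradiction.
The forced assignments end in a contradiction, so G has no proper 3-coloring (χ ≥ 4).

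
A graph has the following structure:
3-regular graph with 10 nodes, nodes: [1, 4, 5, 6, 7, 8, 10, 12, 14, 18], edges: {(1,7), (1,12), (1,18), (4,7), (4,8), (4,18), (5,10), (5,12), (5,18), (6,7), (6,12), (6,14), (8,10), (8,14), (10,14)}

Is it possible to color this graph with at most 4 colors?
A valid 4-coloring: color 1: [7, 10, 12, 18]; color 2: [1, 4, 5, 14]; color 3: [6, 8].
(χ(G) = 3 ≤ 4.)

Yes, G is 4-colorable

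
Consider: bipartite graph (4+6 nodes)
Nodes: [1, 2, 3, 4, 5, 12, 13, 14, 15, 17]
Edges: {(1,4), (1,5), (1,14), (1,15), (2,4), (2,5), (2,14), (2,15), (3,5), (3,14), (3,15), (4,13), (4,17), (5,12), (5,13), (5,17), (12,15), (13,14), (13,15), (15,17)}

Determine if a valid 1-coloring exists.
Edge (4,17) forces its endpoints to differ, so 1 color is not enough.

No, G is not 1-colorable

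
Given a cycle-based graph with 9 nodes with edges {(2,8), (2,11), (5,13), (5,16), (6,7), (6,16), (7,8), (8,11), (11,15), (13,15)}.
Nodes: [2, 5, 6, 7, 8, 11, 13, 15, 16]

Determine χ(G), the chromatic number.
Clique number ω(G) = 3 (lower bound: χ ≥ ω).
The clique on [2, 8, 11] has size 3, forcing χ ≥ 3, and the coloring below uses 3 colors, so χ(G) = 3.
A valid 3-coloring: color 1: [7, 11, 13, 16]; color 2: [5, 6, 8, 15]; color 3: [2].

χ(G) = 3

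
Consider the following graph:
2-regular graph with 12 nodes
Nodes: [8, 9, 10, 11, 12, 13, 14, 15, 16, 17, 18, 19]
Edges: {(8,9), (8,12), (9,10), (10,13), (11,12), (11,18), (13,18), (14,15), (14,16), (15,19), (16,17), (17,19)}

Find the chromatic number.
Clique number ω(G) = 2 (lower bound: χ ≥ ω).
Odd cycle [18, 11, 12, 8, 9, 10, 13] needs 3 colors (χ ≥ 3).
The coloring below uses 3 colors, so χ(G) = 3.
A valid 3-coloring: color 1: [10, 12, 15, 17, 18]; color 2: [8, 11, 13, 14, 19]; color 3: [9, 16].

χ(G) = 3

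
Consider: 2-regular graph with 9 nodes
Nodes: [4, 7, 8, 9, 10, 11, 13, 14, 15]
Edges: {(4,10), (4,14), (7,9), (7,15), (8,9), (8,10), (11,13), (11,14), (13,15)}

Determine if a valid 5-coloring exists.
A valid 5-coloring: color 1: [4, 7, 8, 11]; color 2: [9, 10, 13, 14]; color 3: [15].
(χ(G) = 3 ≤ 5.)

Yes, G is 5-colorable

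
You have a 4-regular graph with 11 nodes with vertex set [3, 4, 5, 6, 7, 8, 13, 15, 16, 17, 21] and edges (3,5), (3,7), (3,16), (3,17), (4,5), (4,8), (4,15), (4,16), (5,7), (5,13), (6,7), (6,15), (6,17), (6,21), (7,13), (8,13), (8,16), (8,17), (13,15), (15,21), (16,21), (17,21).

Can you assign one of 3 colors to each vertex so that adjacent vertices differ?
Yes, G is 3-colorable

A valid 3-coloring: color 1: [5, 8, 21]; color 2: [7, 15, 16, 17]; color 3: [3, 4, 6, 13].
(χ(G) = 3 ≤ 3.)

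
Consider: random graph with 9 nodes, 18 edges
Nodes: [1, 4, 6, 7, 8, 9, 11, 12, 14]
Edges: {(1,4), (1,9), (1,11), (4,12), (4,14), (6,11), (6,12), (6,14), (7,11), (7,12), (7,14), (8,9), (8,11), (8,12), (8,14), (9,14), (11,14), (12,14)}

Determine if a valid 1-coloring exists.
No, G is not 1-colorable

The clique on vertices [8, 9, 14] has size 3 > 1, so it alone needs 3 colors.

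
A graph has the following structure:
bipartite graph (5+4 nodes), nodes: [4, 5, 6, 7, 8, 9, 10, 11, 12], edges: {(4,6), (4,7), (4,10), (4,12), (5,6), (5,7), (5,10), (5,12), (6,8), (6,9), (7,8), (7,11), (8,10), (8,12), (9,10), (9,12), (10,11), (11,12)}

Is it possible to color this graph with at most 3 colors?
Yes, G is 3-colorable

A valid 3-coloring: color 1: [6, 7, 10, 12]; color 2: [4, 5, 8, 9, 11].
(χ(G) = 2 ≤ 3.)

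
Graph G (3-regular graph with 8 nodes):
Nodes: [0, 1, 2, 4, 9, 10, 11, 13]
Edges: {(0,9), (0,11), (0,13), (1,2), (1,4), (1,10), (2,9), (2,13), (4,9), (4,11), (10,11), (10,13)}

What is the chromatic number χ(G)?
Clique number ω(G) = 2 (lower bound: χ ≥ ω).
The graph is bipartite (no odd cycle), so 2 colors suffice: χ(G) = 2.
A valid 2-coloring: color 1: [1, 9, 11, 13]; color 2: [0, 2, 4, 10].

χ(G) = 2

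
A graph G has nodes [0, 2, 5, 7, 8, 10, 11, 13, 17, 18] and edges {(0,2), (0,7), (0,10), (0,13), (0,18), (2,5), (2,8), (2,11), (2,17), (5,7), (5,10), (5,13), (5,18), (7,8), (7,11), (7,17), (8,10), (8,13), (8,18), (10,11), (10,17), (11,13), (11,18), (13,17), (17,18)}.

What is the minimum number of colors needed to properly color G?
χ(G) = 2

Clique number ω(G) = 2 (lower bound: χ ≥ ω).
The graph is bipartite (no odd cycle), so 2 colors suffice: χ(G) = 2.
A valid 2-coloring: color 1: [0, 5, 8, 11, 17]; color 2: [2, 7, 10, 13, 18].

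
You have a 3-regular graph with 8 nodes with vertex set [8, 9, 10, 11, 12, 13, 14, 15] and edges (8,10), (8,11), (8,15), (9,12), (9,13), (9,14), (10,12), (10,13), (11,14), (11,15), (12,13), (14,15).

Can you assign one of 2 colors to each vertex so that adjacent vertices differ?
The clique on vertices [8, 11, 15] has size 3 > 2, so it alone needs 3 colors.

No, G is not 2-colorable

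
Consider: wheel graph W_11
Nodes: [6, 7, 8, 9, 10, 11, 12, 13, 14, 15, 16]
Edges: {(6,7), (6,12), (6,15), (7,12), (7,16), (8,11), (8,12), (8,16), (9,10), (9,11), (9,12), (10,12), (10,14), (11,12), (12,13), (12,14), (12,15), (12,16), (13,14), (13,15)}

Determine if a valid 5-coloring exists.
Yes, G is 5-colorable

A valid 5-coloring: color 1: [12]; color 2: [6, 10, 11, 13, 16]; color 3: [7, 8, 9, 14, 15].
(χ(G) = 3 ≤ 5.)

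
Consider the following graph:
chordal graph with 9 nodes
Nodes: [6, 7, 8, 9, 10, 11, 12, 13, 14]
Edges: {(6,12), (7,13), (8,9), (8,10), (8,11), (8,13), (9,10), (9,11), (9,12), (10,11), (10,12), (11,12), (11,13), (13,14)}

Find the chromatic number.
Clique number ω(G) = 4 (lower bound: χ ≥ ω).
The clique on [8, 9, 10, 11] has size 4, forcing χ ≥ 4, and the coloring below uses 4 colors, so χ(G) = 4.
A valid 4-coloring: color 1: [6, 7, 11, 14]; color 2: [10, 13]; color 3: [8, 12]; color 4: [9].

χ(G) = 4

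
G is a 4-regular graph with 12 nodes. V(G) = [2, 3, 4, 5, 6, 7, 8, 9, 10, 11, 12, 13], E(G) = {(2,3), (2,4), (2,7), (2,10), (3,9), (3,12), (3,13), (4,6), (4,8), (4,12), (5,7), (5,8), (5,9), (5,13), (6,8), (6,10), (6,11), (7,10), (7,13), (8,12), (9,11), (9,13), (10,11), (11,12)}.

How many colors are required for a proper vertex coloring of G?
Clique number ω(G) = 3 (lower bound: χ ≥ ω).
The clique on [2, 7, 10] has size 3, forcing χ ≥ 3, and the coloring below uses 3 colors, so χ(G) = 3.
A valid 3-coloring: color 1: [6, 7, 9, 12]; color 2: [2, 8, 11, 13]; color 3: [3, 4, 5, 10].

χ(G) = 3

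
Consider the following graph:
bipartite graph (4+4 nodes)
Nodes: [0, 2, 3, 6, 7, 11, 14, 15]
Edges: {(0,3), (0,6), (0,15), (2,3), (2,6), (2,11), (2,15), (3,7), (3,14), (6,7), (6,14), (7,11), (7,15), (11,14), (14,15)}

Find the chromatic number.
χ(G) = 2

Clique number ω(G) = 2 (lower bound: χ ≥ ω).
The graph is bipartite (no odd cycle), so 2 colors suffice: χ(G) = 2.
A valid 2-coloring: color 1: [3, 6, 11, 15]; color 2: [0, 2, 7, 14].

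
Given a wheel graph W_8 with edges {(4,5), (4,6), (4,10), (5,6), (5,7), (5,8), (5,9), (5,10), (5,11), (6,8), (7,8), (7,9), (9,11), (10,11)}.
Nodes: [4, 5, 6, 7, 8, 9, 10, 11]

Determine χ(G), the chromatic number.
Clique number ω(G) = 3 (lower bound: χ ≥ ω).
Odd cycle [11, 9, 7, 8, 6, 4, 10] needs 3 colors (χ ≥ 3).
Vertex 5 is adjacent to every vertex of [4, 6, 7, 8, 9, 10, 11], which already need 3 colors among themselves, so 5 needs a new color (χ ≥ 4).
The coloring below uses 4 colors, so χ(G) = 4.
A valid 4-coloring: color 1: [5]; color 2: [4, 7, 11]; color 3: [8, 9, 10]; color 4: [6].

χ(G) = 4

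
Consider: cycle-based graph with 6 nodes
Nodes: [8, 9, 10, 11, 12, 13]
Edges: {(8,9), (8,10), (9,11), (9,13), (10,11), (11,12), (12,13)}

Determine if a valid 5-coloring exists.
Yes, G is 5-colorable

A valid 5-coloring: color 1: [9, 10, 12]; color 2: [8, 11, 13].
(χ(G) = 2 ≤ 5.)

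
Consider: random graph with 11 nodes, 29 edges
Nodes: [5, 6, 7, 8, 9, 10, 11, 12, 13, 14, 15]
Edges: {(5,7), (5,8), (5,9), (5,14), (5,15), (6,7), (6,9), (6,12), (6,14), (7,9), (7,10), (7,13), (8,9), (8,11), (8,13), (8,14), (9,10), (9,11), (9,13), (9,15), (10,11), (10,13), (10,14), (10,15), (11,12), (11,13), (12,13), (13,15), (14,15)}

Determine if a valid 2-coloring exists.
The clique on vertices [8, 9, 11, 13] has size 4 > 2, so it alone needs 4 colors.

No, G is not 2-colorable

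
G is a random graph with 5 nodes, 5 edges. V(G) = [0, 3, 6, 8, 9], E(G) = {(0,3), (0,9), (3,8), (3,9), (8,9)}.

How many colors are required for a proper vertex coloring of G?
Clique number ω(G) = 3 (lower bound: χ ≥ ω).
The clique on [3, 8, 9] has size 3, forcing χ ≥ 3, and the coloring below uses 3 colors, so χ(G) = 3.
A valid 3-coloring: color 1: [6, 9]; color 2: [3]; color 3: [0, 8].

χ(G) = 3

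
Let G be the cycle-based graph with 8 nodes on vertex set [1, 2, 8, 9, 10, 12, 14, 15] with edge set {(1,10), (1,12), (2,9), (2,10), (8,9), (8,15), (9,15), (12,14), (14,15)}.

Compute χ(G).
χ(G) = 3

Clique number ω(G) = 3 (lower bound: χ ≥ ω).
The clique on [8, 9, 15] has size 3, forcing χ ≥ 3, and the coloring below uses 3 colors, so χ(G) = 3.
A valid 3-coloring: color 1: [10, 12, 15]; color 2: [1, 9, 14]; color 3: [2, 8].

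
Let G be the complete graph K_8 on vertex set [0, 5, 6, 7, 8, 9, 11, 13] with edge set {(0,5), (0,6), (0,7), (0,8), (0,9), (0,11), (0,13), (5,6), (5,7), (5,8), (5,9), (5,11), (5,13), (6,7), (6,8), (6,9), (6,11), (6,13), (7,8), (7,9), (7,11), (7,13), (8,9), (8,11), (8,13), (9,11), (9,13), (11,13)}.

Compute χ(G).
χ(G) = 8

Clique number ω(G) = 8 (lower bound: χ ≥ ω).
The clique on [0, 5, 6, 7, 8, 9, 11, 13] has size 8, forcing χ ≥ 8, and the coloring below uses 8 colors, so χ(G) = 8.
A valid 8-coloring: color 1: [8]; color 2: [6]; color 3: [7]; color 4: [0]; color 5: [13]; color 6: [9]; color 7: [5]; color 8: [11].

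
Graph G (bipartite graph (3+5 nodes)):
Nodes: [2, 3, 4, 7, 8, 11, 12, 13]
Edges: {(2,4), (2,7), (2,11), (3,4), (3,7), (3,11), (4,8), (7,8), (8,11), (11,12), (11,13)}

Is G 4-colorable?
Yes, G is 4-colorable

A valid 4-coloring: color 1: [4, 7, 11]; color 2: [2, 3, 8, 12, 13].
(χ(G) = 2 ≤ 4.)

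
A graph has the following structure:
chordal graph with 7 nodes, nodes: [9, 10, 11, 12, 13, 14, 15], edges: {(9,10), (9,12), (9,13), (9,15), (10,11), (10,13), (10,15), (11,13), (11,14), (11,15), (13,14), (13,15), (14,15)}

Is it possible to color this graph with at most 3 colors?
No, G is not 3-colorable

The clique on vertices [9, 10, 13, 15] has size 4 > 3, so it alone needs 4 colors.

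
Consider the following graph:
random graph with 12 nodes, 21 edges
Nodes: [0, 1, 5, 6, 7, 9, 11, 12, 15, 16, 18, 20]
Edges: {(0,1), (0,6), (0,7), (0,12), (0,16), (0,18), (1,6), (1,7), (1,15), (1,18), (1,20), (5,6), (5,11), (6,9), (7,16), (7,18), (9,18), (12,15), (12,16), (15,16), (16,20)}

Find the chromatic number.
Clique number ω(G) = 4 (lower bound: χ ≥ ω).
The clique on [0, 1, 7, 18] has size 4, forcing χ ≥ 4, and the coloring below uses 4 colors, so χ(G) = 4.
A valid 4-coloring: color 1: [1, 5, 9, 16]; color 2: [0, 11, 15, 20]; color 3: [6, 12, 18]; color 4: [7].

χ(G) = 4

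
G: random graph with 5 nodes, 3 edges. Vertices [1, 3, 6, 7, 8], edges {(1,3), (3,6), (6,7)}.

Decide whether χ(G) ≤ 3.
A valid 3-coloring: color 1: [3, 7, 8]; color 2: [1, 6].
(χ(G) = 2 ≤ 3.)

Yes, G is 3-colorable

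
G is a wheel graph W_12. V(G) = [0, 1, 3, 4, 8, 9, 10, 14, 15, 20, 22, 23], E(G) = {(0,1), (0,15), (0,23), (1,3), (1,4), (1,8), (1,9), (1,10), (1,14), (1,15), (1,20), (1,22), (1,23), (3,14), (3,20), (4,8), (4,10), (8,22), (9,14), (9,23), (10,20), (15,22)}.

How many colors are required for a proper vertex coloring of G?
Clique number ω(G) = 3 (lower bound: χ ≥ ω).
Odd cycle [22, 15, 0, 23, 9, 14, 3, 20, 10, 4, 8] needs 3 colors (χ ≥ 3).
Vertex 1 is adjacent to every vertex of [0, 3, 4, 8, 9, 10, 14, 15, 20, 22, 23], which already need 3 colors among themselves, so 1 needs a new color (χ ≥ 4).
The coloring below uses 4 colors, so χ(G) = 4.
A valid 4-coloring: color 1: [1]; color 2: [0, 3, 4, 9, 22]; color 3: [8, 14, 15, 20, 23]; color 4: [10].

χ(G) = 4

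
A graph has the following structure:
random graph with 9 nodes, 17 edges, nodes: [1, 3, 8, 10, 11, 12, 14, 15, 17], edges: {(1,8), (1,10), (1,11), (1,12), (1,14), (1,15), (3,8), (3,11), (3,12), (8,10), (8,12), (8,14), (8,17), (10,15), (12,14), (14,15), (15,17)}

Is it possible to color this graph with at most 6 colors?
Yes, G is 6-colorable

A valid 6-coloring: color 1: [1, 3, 17]; color 2: [8, 11, 15]; color 3: [10, 12]; color 4: [14].
(χ(G) = 4 ≤ 6.)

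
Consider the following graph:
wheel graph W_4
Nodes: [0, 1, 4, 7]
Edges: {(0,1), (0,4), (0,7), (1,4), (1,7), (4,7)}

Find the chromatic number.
χ(G) = 4

Clique number ω(G) = 4 (lower bound: χ ≥ ω).
The clique on [0, 1, 4, 7] has size 4, forcing χ ≥ 4, and the coloring below uses 4 colors, so χ(G) = 4.
A valid 4-coloring: color 1: [7]; color 2: [1]; color 3: [4]; color 4: [0].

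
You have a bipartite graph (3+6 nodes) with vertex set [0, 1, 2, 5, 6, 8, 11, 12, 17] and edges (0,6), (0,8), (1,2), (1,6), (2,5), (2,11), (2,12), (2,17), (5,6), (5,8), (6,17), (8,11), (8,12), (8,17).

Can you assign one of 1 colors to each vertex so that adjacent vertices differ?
No, G is not 1-colorable

Edge (0,8) forces its endpoints to differ, so 1 color is not enough.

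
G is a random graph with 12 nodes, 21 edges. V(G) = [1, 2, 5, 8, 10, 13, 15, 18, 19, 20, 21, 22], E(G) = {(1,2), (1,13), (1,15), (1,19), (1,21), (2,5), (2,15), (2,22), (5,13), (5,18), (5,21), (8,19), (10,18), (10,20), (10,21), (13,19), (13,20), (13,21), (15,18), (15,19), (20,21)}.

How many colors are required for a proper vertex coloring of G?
χ(G) = 3

Clique number ω(G) = 3 (lower bound: χ ≥ ω).
The clique on [1, 2, 15] has size 3, forcing χ ≥ 3, and the coloring below uses 3 colors, so χ(G) = 3.
A valid 3-coloring: color 1: [2, 18, 19, 21]; color 2: [1, 5, 8, 20, 22]; color 3: [10, 13, 15].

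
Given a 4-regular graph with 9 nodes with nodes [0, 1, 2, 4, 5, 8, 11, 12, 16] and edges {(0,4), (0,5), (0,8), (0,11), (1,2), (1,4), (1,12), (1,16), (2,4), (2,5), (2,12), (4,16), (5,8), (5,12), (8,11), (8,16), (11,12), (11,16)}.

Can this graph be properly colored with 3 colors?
A valid 3-coloring: color 1: [1, 5, 11]; color 2: [0, 2, 16]; color 3: [4, 8, 12].
(χ(G) = 3 ≤ 3.)

Yes, G is 3-colorable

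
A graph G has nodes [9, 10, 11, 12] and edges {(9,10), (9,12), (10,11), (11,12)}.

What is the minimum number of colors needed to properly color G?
χ(G) = 2

Clique number ω(G) = 2 (lower bound: χ ≥ ω).
The graph is bipartite (no odd cycle), so 2 colors suffice: χ(G) = 2.
A valid 2-coloring: color 1: [10, 12]; color 2: [9, 11].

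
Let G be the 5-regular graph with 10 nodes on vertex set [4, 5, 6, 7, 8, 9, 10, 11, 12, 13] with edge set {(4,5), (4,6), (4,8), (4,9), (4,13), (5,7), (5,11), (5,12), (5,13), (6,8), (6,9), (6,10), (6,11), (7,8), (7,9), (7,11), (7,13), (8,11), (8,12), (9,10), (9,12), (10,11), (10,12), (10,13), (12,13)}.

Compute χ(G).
χ(G) = 4

Clique number ω(G) = 3 (lower bound: χ ≥ ω).
Odd cycle [9, 4, 8, 11, 10] needs 3 colors (χ ≥ 3).
Vertex 6 is adjacent to every vertex of [4, 8, 9, 10, 11], which already need 3 colors among themselves, so 6 needs a new color (χ ≥ 4).
The coloring below uses 4 colors, so χ(G) = 4.
A valid 4-coloring: color 1: [6, 7, 12]; color 2: [9, 11, 13]; color 3: [5, 8, 10]; color 4: [4].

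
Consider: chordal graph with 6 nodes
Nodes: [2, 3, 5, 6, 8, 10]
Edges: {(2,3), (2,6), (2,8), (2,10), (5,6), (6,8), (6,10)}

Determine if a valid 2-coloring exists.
No, G is not 2-colorable

The clique on vertices [2, 6, 8] has size 3 > 2, so it alone needs 3 colors.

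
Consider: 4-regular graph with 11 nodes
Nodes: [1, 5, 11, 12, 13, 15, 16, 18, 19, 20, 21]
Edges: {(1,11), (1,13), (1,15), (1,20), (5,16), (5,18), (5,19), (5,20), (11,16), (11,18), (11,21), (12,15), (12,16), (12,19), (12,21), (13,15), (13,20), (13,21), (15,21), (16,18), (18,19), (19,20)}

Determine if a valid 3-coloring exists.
Yes, G is 3-colorable

A valid 3-coloring: color 1: [15, 18, 20]; color 2: [5, 11, 12, 13]; color 3: [1, 16, 19, 21].
(χ(G) = 3 ≤ 3.)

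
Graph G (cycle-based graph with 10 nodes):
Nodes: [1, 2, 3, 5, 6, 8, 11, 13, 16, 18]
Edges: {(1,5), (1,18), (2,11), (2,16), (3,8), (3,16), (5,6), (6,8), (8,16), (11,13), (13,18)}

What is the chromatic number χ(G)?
Clique number ω(G) = 3 (lower bound: χ ≥ ω).
The clique on [3, 8, 16] has size 3, forcing χ ≥ 3, and the coloring below uses 3 colors, so χ(G) = 3.
A valid 3-coloring: color 1: [6, 11, 16, 18]; color 2: [1, 2, 8, 13]; color 3: [3, 5].

χ(G) = 3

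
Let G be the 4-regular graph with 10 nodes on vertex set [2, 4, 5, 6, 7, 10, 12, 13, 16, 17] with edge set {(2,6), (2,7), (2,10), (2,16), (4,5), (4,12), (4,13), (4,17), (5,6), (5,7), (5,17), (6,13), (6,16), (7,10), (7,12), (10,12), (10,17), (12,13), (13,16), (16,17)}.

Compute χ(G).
Clique number ω(G) = 3 (lower bound: χ ≥ ω).
Suppose a proper 3-coloring c exists. The clique [2, 6, 16] takes 3 distinct colors; by symmetry let c(2) = 1, c(6) = 2, c(16) = 3.
- Vertex 13: neighbors [6, 16] already have colors [2, 3] ⇒ c(13) = 1.
- Vertex 4: neighbors [13] already have colors [1]; try each remaining color.
- Case c(4) = 2:
  - Vertex 12: neighbors [13, 4] already have colors [1, 2] ⇒ c(12) = 3.
  - Vertex 7: neighbors [2, 12] already have colors [1, 3] ⇒ c(7) = 2.
  - Vertex 10: neighbors [2, 7, 12] already have colors [1, 2, 3] — all 3 colors blocked. Contradiction.
- Case c(4) = 3:
  - Vertex 5: neighbors [6, 4] already have colors [2, 3] ⇒ c(5) = 1.
  - Vertex 12: neighbors [13, 4] already have colors [1, 3] ⇒ c(12) = 2.
  - Vertex 10: neighbors [2, 12] already have colors [1, 2] ⇒ c(10) = 3.
  - Vertex 7: neighbors [2, 12, 10] already have colors [1, 2, 3] — all 3 colors blocked. Contradiction.
Every case ends in a contradiction, so G has no proper 3-coloring (χ ≥ 4).
The coloring below uses 4 colors, so χ(G) = 4.
A valid 4-coloring: color 1: [4, 6, 7]; color 2: [5, 10, 16]; color 3: [2, 13, 17]; color 4: [12].

χ(G) = 4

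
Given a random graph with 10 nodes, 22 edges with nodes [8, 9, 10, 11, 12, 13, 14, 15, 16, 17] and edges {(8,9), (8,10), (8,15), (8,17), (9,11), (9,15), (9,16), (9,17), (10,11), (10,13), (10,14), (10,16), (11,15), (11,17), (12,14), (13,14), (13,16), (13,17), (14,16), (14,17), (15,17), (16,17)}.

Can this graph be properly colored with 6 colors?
Yes, G is 6-colorable

A valid 6-coloring: color 1: [10, 12, 17]; color 2: [15, 16]; color 3: [9, 14]; color 4: [8, 11, 13].
(χ(G) = 4 ≤ 6.)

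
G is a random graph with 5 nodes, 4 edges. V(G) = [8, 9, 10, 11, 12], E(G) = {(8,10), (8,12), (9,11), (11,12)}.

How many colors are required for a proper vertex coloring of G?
Clique number ω(G) = 2 (lower bound: χ ≥ ω).
The graph is bipartite (no odd cycle), so 2 colors suffice: χ(G) = 2.
A valid 2-coloring: color 1: [9, 10, 12]; color 2: [8, 11].

χ(G) = 2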